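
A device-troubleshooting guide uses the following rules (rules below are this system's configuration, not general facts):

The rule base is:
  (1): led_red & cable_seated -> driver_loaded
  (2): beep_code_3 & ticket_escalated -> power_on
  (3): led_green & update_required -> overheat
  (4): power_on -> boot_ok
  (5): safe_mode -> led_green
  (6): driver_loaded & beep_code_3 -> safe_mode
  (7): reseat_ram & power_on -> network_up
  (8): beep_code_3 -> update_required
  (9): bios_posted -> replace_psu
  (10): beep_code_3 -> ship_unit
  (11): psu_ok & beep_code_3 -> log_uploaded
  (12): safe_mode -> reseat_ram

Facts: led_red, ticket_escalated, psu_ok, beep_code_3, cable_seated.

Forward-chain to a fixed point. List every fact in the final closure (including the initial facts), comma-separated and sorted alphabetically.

beep_code_3, boot_ok, cable_seated, driver_loaded, led_green, led_red, log_uploaded, network_up, overheat, power_on, psu_ok, reseat_ram, safe_mode, ship_unit, ticket_escalated, update_required

Round 1: (1) [led_red & cable_seated -> driver_loaded]; (2) [beep_code_3 & ticket_escalated -> power_on]; (8) [beep_code_3 -> update_required]; (10) [beep_code_3 -> ship_unit]; (11) [psu_ok & beep_code_3 -> log_uploaded]. Adds driver_loaded, power_on, update_required, ship_unit, log_uploaded.
Round 2: (4) [power_on -> boot_ok]; (6) [driver_loaded & beep_code_3 -> safe_mode]. Adds boot_ok, safe_mode.
Round 3: (5) [safe_mode -> led_green]; (12) [safe_mode -> reseat_ram]. Adds led_green, reseat_ram.
Round 4: (3) [led_green & update_required -> overheat]; (7) [reseat_ram & power_on -> network_up]. Adds overheat, network_up.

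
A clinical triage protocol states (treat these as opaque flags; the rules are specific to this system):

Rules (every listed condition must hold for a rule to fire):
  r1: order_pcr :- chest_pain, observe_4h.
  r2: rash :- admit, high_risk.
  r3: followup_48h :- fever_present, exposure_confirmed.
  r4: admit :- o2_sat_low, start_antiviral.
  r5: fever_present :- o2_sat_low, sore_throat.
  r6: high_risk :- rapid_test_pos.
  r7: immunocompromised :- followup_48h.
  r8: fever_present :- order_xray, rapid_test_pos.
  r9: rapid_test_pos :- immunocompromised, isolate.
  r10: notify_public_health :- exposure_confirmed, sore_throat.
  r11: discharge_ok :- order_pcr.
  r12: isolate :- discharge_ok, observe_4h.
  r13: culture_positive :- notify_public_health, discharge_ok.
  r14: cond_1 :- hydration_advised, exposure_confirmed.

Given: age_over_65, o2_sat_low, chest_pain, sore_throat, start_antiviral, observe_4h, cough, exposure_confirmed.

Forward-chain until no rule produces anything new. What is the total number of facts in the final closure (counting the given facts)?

Round 1 — r1, r4, r5, r10, derive order_pcr, admit, fever_present, notify_public_health.
Round 2 — r3, r11, derive followup_48h, discharge_ok.
Round 3 — r7, r12, r13, derive immunocompromised, isolate, culture_positive.
Round 4 — r9, derive rapid_test_pos.
Round 5 — r6, derive high_risk.
Round 6 — r2, derive rash.
Closure: {admit, age_over_65, chest_pain, cough, culture_positive, discharge_ok, exposure_confirmed, fever_present, followup_48h, high_risk, immunocompromised, isolate, notify_public_health, o2_sat_low, observe_4h, order_pcr, rapid_test_pos, rash, sore_throat, start_antiviral} — 20 facts.

20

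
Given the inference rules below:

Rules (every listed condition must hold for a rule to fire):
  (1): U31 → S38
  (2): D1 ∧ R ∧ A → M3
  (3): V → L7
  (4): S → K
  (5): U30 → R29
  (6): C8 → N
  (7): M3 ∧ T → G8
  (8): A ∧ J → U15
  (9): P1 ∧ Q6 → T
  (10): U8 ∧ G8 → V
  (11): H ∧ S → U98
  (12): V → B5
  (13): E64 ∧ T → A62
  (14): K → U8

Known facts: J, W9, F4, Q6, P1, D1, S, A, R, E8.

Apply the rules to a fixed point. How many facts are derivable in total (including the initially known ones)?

Round 1 fires (2), (4), (8), (9), giving M3, K, U15, T.
Round 2 fires (7), (14), giving G8, U8.
Round 3 fires (10), giving V.
Round 4 fires (3), (12), giving L7, B5.
Closure: {A, B5, D1, E8, F4, G8, J, K, L7, M3, P1, Q6, R, S, T, U15, U8, V, W9} — 19 facts.

19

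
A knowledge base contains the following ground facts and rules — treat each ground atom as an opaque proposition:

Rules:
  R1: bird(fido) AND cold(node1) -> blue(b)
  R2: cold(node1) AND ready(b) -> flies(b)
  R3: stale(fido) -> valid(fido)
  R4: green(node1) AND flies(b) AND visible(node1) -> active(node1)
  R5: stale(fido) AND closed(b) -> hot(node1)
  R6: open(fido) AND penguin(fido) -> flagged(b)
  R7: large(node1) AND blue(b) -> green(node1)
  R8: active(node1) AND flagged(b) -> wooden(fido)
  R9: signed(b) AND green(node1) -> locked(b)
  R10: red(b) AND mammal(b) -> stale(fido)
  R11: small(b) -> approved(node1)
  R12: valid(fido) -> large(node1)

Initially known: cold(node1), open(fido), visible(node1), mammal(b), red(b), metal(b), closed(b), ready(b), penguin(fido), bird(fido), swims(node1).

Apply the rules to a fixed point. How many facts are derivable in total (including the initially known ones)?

Round 1: R1 [bird(fido) AND cold(node1) -> blue(b)]; R2 [cold(node1) AND ready(b) -> flies(b)]; R6 [open(fido) AND penguin(fido) -> flagged(b)]; R10 [red(b) AND mammal(b) -> stale(fido)]. New: blue(b), flies(b), flagged(b), stale(fido).
Round 2: R3 [stale(fido) -> valid(fido)]; R5 [stale(fido) AND closed(b) -> hot(node1)]. New: valid(fido), hot(node1).
Round 3: R12 [valid(fido) -> large(node1)]. New: large(node1).
Round 4: R7 [large(node1) AND blue(b) -> green(node1)]. New: green(node1).
Round 5: R4 [green(node1) AND flies(b) AND visible(node1) -> active(node1)]. New: active(node1).
Round 6: R8 [active(node1) AND flagged(b) -> wooden(fido)]. New: wooden(fido).
Closure: {active(node1), bird(fido), blue(b), closed(b), cold(node1), flagged(b), flies(b), green(node1), hot(node1), large(node1), mammal(b), metal(b), open(fido), penguin(fido), ready(b), red(b), stale(fido), swims(node1), valid(fido), visible(node1), wooden(fido)} — 21 facts.

21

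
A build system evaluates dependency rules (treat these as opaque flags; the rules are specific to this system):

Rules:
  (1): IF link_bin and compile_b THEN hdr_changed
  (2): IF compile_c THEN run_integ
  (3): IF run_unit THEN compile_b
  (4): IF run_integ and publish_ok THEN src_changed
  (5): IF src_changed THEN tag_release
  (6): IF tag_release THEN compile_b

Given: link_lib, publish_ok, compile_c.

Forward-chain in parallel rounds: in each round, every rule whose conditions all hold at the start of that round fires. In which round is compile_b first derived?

Round 1 — (2), derive run_integ.
Round 2 — (4), derive src_changed.
Round 3 — (5), derive tag_release.
Round 4 — (6), derive compile_b.
compile_b first appears in round 4.

4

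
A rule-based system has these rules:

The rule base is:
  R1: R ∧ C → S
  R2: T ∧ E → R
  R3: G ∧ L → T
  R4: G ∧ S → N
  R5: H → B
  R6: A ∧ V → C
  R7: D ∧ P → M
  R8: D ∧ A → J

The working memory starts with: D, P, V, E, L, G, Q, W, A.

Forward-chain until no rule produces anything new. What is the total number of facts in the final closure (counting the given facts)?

16

Round 1: R3 [G ∧ L → T]; R6 [A ∧ V → C]; R7 [D ∧ P → M]; R8 [D ∧ A → J]. Adds T, C, M, J.
Round 2: R2 [T ∧ E → R]. Adds R.
Round 3: R1 [R ∧ C → S]. Adds S.
Round 4: R4 [G ∧ S → N]. Adds N.
Closure: {A, C, D, E, G, J, L, M, N, P, Q, R, S, T, V, W} — 16 facts.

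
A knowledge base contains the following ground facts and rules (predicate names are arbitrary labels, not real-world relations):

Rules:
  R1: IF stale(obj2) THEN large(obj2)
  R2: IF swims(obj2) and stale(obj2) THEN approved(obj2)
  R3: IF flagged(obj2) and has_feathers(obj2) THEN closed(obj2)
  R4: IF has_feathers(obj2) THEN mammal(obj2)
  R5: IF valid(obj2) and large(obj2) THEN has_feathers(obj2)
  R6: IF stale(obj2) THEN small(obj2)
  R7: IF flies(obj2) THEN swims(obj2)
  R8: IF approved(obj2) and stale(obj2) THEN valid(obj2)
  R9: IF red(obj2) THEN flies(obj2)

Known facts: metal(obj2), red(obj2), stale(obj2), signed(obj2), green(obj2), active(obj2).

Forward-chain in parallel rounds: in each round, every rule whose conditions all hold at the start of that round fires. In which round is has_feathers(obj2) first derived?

5

Round 1: R1 [IF stale(obj2) THEN large(obj2)]; R6 [IF stale(obj2) THEN small(obj2)]; R9 [IF red(obj2) THEN flies(obj2)]. New: large(obj2), small(obj2), flies(obj2).
Round 2: R7 [IF flies(obj2) THEN swims(obj2)]. New: swims(obj2).
Round 3: R2 [IF swims(obj2) and stale(obj2) THEN approved(obj2)]. New: approved(obj2).
Round 4: R8 [IF approved(obj2) and stale(obj2) THEN valid(obj2)]. New: valid(obj2).
Round 5: R5 [IF valid(obj2) and large(obj2) THEN has_feathers(obj2)]. New: has_feathers(obj2).
has_feathers(obj2) first appears in round 5.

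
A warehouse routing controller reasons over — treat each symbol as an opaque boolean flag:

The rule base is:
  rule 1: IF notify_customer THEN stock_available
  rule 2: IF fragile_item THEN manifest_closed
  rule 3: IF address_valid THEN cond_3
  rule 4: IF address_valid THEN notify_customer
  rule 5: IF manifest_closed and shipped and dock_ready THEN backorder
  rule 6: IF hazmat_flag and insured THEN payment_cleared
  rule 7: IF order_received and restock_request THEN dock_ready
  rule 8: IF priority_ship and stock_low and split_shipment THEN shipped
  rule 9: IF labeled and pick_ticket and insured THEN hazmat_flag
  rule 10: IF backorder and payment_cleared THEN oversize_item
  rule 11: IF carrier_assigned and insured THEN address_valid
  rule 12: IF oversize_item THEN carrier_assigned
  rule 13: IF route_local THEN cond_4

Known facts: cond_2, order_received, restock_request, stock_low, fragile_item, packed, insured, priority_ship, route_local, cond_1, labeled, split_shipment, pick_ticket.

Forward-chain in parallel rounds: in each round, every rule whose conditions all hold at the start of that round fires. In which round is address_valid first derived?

Round 1: rule 2 [IF fragile_item THEN manifest_closed]; rule 7 [IF order_received and restock_request THEN dock_ready]; rule 8 [IF priority_ship and stock_low and split_shipment THEN shipped]; rule 9 [IF labeled and pick_ticket and insured THEN hazmat_flag]; rule 13 [IF route_local THEN cond_4]. New: manifest_closed, dock_ready, shipped, hazmat_flag, cond_4.
Round 2: rule 5 [IF manifest_closed and shipped and dock_ready THEN backorder]; rule 6 [IF hazmat_flag and insured THEN payment_cleared]. New: backorder, payment_cleared.
Round 3: rule 10 [IF backorder and payment_cleared THEN oversize_item]. New: oversize_item.
Round 4: rule 12 [IF oversize_item THEN carrier_assigned]. New: carrier_assigned.
Round 5: rule 11 [IF carrier_assigned and insured THEN address_valid]. New: address_valid.
address_valid first appears in round 5.

5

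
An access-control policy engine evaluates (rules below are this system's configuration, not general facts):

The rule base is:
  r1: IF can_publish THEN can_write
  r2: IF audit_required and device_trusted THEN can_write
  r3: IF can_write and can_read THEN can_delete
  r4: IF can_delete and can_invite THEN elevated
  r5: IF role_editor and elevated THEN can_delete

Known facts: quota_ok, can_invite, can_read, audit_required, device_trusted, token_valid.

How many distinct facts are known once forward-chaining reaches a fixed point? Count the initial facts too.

Round 1 — r2, derive can_write.
Round 2 — r3, derive can_delete.
Round 3 — r4, derive elevated.
Closure: {audit_required, can_delete, can_invite, can_read, can_write, device_trusted, elevated, quota_ok, token_valid} — 9 facts.

9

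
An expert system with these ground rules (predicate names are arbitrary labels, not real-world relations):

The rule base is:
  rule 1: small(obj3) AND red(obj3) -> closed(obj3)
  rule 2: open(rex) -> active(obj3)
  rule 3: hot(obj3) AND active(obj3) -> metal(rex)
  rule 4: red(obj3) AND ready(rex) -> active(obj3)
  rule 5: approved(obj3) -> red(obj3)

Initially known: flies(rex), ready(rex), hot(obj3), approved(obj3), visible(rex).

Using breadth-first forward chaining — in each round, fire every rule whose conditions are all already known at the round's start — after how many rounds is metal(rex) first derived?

3

Round 1: rule 5 [approved(obj3) -> red(obj3)]. Adds red(obj3).
Round 2: rule 4 [red(obj3) AND ready(rex) -> active(obj3)]. Adds active(obj3).
Round 3: rule 3 [hot(obj3) AND active(obj3) -> metal(rex)]. Adds metal(rex).
metal(rex) first appears in round 3.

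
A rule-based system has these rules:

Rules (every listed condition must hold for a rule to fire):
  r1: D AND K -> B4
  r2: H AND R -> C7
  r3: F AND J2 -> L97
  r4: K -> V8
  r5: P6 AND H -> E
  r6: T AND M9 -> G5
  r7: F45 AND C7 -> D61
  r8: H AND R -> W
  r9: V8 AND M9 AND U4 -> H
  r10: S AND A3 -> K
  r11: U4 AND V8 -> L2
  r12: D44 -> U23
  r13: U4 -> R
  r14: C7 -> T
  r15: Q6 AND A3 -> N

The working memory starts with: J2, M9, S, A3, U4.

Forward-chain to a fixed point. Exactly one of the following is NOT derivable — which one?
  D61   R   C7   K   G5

D61

[1] r10 [S AND A3 -> K]; r13 [U4 -> R]. ⇒ new: K, R.
[2] r4 [K -> V8]. ⇒ new: V8.
[3] r9 [V8 AND M9 AND U4 -> H]; r11 [U4 AND V8 -> L2]. ⇒ new: H, L2.
[4] r2 [H AND R -> C7]; r8 [H AND R -> W]. ⇒ new: C7, W.
[5] r14 [C7 -> T]. ⇒ new: T.
[6] r6 [T AND M9 -> G5]. ⇒ new: G5.
Derived: R (round 1), G5 (round 6), C7 (round 4), K (round 1). D61 never appears in any round.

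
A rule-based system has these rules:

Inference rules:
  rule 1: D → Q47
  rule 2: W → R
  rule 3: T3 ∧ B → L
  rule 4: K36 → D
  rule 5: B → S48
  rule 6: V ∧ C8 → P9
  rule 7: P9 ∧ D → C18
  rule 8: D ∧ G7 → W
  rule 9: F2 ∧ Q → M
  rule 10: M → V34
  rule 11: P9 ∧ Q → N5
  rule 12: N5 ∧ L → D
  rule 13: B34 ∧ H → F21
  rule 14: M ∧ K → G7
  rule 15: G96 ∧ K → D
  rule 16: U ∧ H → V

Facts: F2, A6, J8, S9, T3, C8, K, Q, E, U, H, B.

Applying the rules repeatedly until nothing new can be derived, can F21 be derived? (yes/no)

no

Round 1 — rule 3, rule 5, rule 9, rule 16, derive L, S48, M, V.
Round 2 — rule 6, rule 10, rule 14, derive P9, V34, G7.
Round 3 — rule 11, derive N5.
Round 4 — rule 12, derive D.
Round 5 — rule 1, rule 7, rule 8, derive Q47, C18, W.
Round 6 — rule 2, derive R.
Fixed point reached. F21 is concluded only by rule 13; rule 13 needs B34 (never derived).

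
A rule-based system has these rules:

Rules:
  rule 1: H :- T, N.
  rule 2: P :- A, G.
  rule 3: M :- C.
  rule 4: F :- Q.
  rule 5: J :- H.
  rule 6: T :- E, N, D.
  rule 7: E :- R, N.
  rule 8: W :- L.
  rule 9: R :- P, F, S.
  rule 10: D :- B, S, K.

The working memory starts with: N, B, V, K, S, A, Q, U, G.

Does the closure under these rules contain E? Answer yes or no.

[1] rule 2 [P :- A, G.]; rule 4 [F :- Q.]; rule 10 [D :- B, S, K.]. ⇒ new: P, F, D.
[2] rule 9 [R :- P, F, S.]. ⇒ new: R.
[3] rule 7 [E :- R, N.]. ⇒ new: E.
[4] rule 6 [T :- E, N, D.]. ⇒ new: T.
[5] rule 1 [H :- T, N.]. ⇒ new: H.
[6] rule 5 [J :- H.]. ⇒ new: J.
E appears in round 3, so it is derivable.

yes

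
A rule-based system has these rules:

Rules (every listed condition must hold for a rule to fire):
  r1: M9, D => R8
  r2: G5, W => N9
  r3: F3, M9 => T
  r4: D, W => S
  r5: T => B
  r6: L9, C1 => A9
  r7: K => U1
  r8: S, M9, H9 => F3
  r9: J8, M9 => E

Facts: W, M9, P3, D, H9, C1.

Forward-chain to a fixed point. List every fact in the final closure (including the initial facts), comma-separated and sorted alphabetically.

Round 1: r1 [M9, D => R8]; r4 [D, W => S]. New: R8, S.
Round 2: r8 [S, M9, H9 => F3]. New: F3.
Round 3: r3 [F3, M9 => T]. New: T.
Round 4: r5 [T => B]. New: B.

B, C1, D, F3, H9, M9, P3, R8, S, T, W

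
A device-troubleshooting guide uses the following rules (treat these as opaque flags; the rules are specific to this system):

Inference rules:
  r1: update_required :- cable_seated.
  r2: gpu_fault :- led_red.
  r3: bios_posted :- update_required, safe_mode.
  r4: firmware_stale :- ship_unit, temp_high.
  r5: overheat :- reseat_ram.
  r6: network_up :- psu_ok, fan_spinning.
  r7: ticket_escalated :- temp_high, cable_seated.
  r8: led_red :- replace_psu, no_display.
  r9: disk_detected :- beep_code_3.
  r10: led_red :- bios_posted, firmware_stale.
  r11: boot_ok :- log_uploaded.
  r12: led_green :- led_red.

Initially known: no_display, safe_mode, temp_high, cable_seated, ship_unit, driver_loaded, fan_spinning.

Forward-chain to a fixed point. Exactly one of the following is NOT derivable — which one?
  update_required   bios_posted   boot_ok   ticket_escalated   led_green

Round 1: r1 [update_required :- cable_seated.]; r4 [firmware_stale :- ship_unit, temp_high.]; r7 [ticket_escalated :- temp_high, cable_seated.]. Adds update_required, firmware_stale, ticket_escalated.
Round 2: r3 [bios_posted :- update_required, safe_mode.]. Adds bios_posted.
Round 3: r10 [led_red :- bios_posted, firmware_stale.]. Adds led_red.
Round 4: r2 [gpu_fault :- led_red.]; r12 [led_green :- led_red.]. Adds gpu_fault, led_green.
Derived: ticket_escalated (round 1), led_green (round 4), update_required (round 1), bios_posted (round 2). boot_ok never appears in any round.

boot_ok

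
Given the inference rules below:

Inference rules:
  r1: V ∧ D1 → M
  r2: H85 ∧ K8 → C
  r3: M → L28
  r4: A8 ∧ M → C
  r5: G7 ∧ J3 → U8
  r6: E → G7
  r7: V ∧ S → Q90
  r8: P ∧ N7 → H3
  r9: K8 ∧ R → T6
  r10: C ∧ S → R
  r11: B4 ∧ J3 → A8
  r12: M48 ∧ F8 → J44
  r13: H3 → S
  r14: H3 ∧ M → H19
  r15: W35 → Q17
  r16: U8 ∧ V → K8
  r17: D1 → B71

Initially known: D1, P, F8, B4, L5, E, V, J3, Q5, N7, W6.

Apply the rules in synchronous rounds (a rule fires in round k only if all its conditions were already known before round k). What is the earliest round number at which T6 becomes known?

Round 1: r1 [V ∧ D1 → M]; r6 [E → G7]; r8 [P ∧ N7 → H3]; r11 [B4 ∧ J3 → A8]; r17 [D1 → B71]. New: M, G7, H3, A8, B71.
Round 2: r3 [M → L28]; r4 [A8 ∧ M → C]; r5 [G7 ∧ J3 → U8]; r13 [H3 → S]; r14 [H3 ∧ M → H19]. New: L28, C, U8, S, H19.
Round 3: r7 [V ∧ S → Q90]; r10 [C ∧ S → R]; r16 [U8 ∧ V → K8]. New: Q90, R, K8.
Round 4: r9 [K8 ∧ R → T6]. New: T6.
T6 first appears in round 4.

4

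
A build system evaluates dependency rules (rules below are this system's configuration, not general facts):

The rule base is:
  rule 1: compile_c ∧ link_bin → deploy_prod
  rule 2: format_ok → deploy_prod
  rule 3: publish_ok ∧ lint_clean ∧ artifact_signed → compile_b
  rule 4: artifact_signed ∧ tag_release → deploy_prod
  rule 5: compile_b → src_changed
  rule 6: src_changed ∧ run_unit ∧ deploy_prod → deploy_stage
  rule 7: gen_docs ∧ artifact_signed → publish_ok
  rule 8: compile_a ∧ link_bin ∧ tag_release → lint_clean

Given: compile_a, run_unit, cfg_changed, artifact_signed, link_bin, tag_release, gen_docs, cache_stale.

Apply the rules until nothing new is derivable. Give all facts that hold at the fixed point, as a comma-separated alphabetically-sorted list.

artifact_signed, cache_stale, cfg_changed, compile_a, compile_b, deploy_prod, deploy_stage, gen_docs, link_bin, lint_clean, publish_ok, run_unit, src_changed, tag_release

Round 1 — rule 4, rule 7, rule 8, derive deploy_prod, publish_ok, lint_clean.
Round 2 — rule 3, derive compile_b.
Round 3 — rule 5, derive src_changed.
Round 4 — rule 6, derive deploy_stage.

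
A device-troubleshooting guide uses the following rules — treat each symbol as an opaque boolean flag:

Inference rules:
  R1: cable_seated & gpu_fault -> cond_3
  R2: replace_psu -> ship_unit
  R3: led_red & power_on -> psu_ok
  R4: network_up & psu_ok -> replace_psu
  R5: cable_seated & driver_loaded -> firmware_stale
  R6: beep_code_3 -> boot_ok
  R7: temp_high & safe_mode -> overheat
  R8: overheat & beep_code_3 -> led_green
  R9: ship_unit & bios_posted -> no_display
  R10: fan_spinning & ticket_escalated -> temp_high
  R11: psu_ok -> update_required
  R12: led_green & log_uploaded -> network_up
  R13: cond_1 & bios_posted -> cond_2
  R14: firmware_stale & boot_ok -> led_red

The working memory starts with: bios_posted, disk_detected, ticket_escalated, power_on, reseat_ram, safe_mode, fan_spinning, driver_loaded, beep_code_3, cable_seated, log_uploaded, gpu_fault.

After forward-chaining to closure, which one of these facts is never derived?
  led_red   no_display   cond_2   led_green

[1] R1 [cable_seated & gpu_fault -> cond_3]; R5 [cable_seated & driver_loaded -> firmware_stale]; R6 [beep_code_3 -> boot_ok]; R10 [fan_spinning & ticket_escalated -> temp_high]. ⇒ new: cond_3, firmware_stale, boot_ok, temp_high.
[2] R7 [temp_high & safe_mode -> overheat]; R14 [firmware_stale & boot_ok -> led_red]. ⇒ new: overheat, led_red.
[3] R3 [led_red & power_on -> psu_ok]; R8 [overheat & beep_code_3 -> led_green]. ⇒ new: psu_ok, led_green.
[4] R11 [psu_ok -> update_required]; R12 [led_green & log_uploaded -> network_up]. ⇒ new: update_required, network_up.
[5] R4 [network_up & psu_ok -> replace_psu]. ⇒ new: replace_psu.
[6] R2 [replace_psu -> ship_unit]. ⇒ new: ship_unit.
[7] R9 [ship_unit & bios_posted -> no_display]. ⇒ new: no_display.
Derived: led_red (round 2), led_green (round 3), no_display (round 7). cond_2 never appears in any round.

cond_2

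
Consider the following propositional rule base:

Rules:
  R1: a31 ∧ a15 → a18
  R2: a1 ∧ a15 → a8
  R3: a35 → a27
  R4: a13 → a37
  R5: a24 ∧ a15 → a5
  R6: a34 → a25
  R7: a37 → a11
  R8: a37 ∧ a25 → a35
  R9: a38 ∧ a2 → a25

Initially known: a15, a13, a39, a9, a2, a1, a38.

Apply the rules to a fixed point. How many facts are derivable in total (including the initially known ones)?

13

Round 1 — R2, R4, R9, derive a8, a37, a25.
Round 2 — R7, R8, derive a11, a35.
Round 3 — R3, derive a27.
Closure: {a1, a11, a13, a15, a2, a25, a27, a35, a37, a38, a39, a8, a9} — 13 facts.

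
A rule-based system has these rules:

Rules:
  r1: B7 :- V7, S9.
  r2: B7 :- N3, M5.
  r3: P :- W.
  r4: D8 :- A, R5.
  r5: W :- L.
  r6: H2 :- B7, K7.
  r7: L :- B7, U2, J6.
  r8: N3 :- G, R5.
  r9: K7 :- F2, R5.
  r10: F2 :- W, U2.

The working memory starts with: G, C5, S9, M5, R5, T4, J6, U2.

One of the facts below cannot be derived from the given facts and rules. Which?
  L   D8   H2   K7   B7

[1] r8 [N3 :- G, R5.]. ⇒ new: N3.
[2] r2 [B7 :- N3, M5.]. ⇒ new: B7.
[3] r7 [L :- B7, U2, J6.]. ⇒ new: L.
[4] r5 [W :- L.]. ⇒ new: W.
[5] r3 [P :- W.]; r10 [F2 :- W, U2.]. ⇒ new: P, F2.
[6] r9 [K7 :- F2, R5.]. ⇒ new: K7.
[7] r6 [H2 :- B7, K7.]. ⇒ new: H2.
Derived: B7 (round 2), L (round 3), K7 (round 6), H2 (round 7). D8 never appears in any round.

D8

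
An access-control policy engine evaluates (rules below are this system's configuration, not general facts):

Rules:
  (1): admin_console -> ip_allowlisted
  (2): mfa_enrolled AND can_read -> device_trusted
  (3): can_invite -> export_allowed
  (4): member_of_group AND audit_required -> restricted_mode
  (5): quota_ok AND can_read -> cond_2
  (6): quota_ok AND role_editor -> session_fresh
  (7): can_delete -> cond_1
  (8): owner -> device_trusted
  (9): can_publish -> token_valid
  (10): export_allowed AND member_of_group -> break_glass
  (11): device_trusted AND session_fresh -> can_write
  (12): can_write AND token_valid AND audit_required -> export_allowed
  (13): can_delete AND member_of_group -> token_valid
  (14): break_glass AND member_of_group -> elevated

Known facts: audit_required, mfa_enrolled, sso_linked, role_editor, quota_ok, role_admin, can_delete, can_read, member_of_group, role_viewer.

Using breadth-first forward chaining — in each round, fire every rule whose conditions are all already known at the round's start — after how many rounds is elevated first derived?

Round 1: (2) [mfa_enrolled AND can_read -> device_trusted]; (4) [member_of_group AND audit_required -> restricted_mode]; (5) [quota_ok AND can_read -> cond_2]; (6) [quota_ok AND role_editor -> session_fresh]; (7) [can_delete -> cond_1]; (13) [can_delete AND member_of_group -> token_valid]. Adds device_trusted, restricted_mode, cond_2, session_fresh, cond_1, token_valid.
Round 2: (11) [device_trusted AND session_fresh -> can_write]. Adds can_write.
Round 3: (12) [can_write AND token_valid AND audit_required -> export_allowed]. Adds export_allowed.
Round 4: (10) [export_allowed AND member_of_group -> break_glass]. Adds break_glass.
Round 5: (14) [break_glass AND member_of_group -> elevated]. Adds elevated.
elevated first appears in round 5.

5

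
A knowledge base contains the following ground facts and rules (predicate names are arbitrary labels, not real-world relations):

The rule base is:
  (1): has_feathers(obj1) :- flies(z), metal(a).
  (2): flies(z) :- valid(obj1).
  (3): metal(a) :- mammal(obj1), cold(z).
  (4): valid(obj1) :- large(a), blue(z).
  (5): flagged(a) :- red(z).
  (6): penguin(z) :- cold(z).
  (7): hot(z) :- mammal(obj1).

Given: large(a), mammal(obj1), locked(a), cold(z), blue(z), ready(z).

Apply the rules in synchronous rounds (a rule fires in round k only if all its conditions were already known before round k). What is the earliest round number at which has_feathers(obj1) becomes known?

Round 1 — (3), (4), (6), (7), derive metal(a), valid(obj1), penguin(z), hot(z).
Round 2 — (2), derive flies(z).
Round 3 — (1), derive has_feathers(obj1).
has_feathers(obj1) first appears in round 3.

3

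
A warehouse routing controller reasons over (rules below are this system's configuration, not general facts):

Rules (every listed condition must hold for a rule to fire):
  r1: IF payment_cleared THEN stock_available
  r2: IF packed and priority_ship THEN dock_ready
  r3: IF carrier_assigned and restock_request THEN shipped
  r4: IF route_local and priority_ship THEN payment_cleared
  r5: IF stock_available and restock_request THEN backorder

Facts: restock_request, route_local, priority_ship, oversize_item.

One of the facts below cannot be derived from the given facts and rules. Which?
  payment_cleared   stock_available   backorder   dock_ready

dock_ready

Round 1: r4 [IF route_local and priority_ship THEN payment_cleared]. Adds payment_cleared.
Round 2: r1 [IF payment_cleared THEN stock_available]. Adds stock_available.
Round 3: r5 [IF stock_available and restock_request THEN backorder]. Adds backorder.
Derived: backorder (round 3), payment_cleared (round 1), stock_available (round 2). dock_ready never appears in any round.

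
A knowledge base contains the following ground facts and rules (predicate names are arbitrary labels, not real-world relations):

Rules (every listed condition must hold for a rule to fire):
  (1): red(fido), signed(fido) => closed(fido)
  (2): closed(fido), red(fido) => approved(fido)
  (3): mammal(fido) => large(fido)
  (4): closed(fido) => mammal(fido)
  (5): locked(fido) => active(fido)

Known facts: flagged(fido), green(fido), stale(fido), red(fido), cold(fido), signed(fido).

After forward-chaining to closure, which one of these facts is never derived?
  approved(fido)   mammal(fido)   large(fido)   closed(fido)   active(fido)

active(fido)

Round 1 fires (1), giving closed(fido).
Round 2 fires (2), (4), giving approved(fido), mammal(fido).
Round 3 fires (3), giving large(fido).
Derived: approved(fido) (round 2), mammal(fido) (round 2), large(fido) (round 3), closed(fido) (round 1). active(fido) never appears in any round.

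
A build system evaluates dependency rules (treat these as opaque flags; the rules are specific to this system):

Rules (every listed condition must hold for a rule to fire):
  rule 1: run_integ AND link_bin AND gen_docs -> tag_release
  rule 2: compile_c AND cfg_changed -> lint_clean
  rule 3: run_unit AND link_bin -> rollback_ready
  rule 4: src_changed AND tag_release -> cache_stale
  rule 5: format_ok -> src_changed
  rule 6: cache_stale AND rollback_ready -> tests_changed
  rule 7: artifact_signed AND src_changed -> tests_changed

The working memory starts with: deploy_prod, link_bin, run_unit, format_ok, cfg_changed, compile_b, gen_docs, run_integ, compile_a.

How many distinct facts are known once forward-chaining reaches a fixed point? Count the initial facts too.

Round 1 fires rule 1, rule 3, rule 5, giving tag_release, rollback_ready, src_changed.
Round 2 fires rule 4, giving cache_stale.
Round 3 fires rule 6, giving tests_changed.
Closure: {cache_stale, cfg_changed, compile_a, compile_b, deploy_prod, format_ok, gen_docs, link_bin, rollback_ready, run_integ, run_unit, src_changed, tag_release, tests_changed} — 14 facts.

14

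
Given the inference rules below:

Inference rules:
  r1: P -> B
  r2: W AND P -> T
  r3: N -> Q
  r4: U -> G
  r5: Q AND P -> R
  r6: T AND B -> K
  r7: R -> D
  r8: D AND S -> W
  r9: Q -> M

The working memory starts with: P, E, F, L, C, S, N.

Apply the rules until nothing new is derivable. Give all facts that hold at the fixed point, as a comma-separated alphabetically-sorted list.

Round 1: r1 [P -> B]; r3 [N -> Q]. New: B, Q.
Round 2: r5 [Q AND P -> R]; r9 [Q -> M]. New: R, M.
Round 3: r7 [R -> D]. New: D.
Round 4: r8 [D AND S -> W]. New: W.
Round 5: r2 [W AND P -> T]. New: T.
Round 6: r6 [T AND B -> K]. New: K.

B, C, D, E, F, K, L, M, N, P, Q, R, S, T, W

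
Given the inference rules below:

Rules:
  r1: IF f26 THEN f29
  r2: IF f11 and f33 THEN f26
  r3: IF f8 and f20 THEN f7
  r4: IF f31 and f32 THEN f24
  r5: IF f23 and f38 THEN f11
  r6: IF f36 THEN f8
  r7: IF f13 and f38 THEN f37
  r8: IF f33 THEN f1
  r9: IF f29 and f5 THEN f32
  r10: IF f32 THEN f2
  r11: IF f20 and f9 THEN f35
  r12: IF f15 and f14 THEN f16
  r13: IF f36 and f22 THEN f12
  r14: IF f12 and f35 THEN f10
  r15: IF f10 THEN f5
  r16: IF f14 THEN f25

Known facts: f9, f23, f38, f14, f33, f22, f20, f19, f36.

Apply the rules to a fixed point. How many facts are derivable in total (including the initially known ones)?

22

Round 1 fires r5, r6, r8, r11, r13, r16, giving f11, f8, f1, f35, f12, f25.
Round 2 fires r2, r3, r14, giving f26, f7, f10.
Round 3 fires r1, r15, giving f29, f5.
Round 4 fires r9, giving f32.
Round 5 fires r10, giving f2.
Closure: {f1, f10, f11, f12, f14, f19, f2, f20, f22, f23, f25, f26, f29, f32, f33, f35, f36, f38, f5, f7, f8, f9} — 22 facts.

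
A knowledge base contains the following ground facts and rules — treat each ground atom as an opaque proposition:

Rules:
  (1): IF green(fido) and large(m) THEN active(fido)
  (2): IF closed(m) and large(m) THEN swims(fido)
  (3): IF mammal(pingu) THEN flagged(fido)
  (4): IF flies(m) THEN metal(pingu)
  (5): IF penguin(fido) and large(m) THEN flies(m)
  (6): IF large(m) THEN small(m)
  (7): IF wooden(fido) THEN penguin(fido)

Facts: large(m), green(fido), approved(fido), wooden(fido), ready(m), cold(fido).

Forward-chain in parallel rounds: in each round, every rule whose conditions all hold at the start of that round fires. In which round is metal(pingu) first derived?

3

Round 1: (1) [IF green(fido) and large(m) THEN active(fido)]; (6) [IF large(m) THEN small(m)]; (7) [IF wooden(fido) THEN penguin(fido)]. Adds active(fido), small(m), penguin(fido).
Round 2: (5) [IF penguin(fido) and large(m) THEN flies(m)]. Adds flies(m).
Round 3: (4) [IF flies(m) THEN metal(pingu)]. Adds metal(pingu).
metal(pingu) first appears in round 3.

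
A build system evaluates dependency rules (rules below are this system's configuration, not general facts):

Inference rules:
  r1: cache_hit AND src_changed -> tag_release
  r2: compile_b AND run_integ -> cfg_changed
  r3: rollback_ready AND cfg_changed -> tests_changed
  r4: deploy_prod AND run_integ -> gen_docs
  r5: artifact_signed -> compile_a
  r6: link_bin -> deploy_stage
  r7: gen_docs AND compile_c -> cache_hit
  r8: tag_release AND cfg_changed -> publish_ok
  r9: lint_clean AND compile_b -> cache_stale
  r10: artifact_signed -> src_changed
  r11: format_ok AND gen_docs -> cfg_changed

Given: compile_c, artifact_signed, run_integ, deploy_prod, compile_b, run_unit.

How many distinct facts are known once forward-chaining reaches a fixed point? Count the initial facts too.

Round 1 fires r2, r4, r5, r10, giving cfg_changed, gen_docs, compile_a, src_changed.
Round 2 fires r7, giving cache_hit.
Round 3 fires r1, giving tag_release.
Round 4 fires r8, giving publish_ok.
Closure: {artifact_signed, cache_hit, cfg_changed, compile_a, compile_b, compile_c, deploy_prod, gen_docs, publish_ok, run_integ, run_unit, src_changed, tag_release} — 13 facts.

13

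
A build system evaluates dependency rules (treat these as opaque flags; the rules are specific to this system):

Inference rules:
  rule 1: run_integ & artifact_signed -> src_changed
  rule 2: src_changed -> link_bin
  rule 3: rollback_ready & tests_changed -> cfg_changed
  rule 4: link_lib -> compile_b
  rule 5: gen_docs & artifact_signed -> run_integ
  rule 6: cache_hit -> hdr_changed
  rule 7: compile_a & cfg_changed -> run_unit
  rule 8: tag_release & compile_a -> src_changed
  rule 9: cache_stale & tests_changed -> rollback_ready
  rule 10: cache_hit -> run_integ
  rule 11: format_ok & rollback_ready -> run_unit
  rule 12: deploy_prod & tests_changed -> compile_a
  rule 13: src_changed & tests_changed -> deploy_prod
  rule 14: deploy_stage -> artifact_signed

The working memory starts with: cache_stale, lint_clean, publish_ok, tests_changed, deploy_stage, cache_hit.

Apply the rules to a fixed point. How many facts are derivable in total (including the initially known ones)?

16

Round 1 fires rule 6, rule 9, rule 10, rule 14, giving hdr_changed, rollback_ready, run_integ, artifact_signed.
Round 2 fires rule 1, rule 3, giving src_changed, cfg_changed.
Round 3 fires rule 2, rule 13, giving link_bin, deploy_prod.
Round 4 fires rule 12, giving compile_a.
Round 5 fires rule 7, giving run_unit.
Closure: {artifact_signed, cache_hit, cache_stale, cfg_changed, compile_a, deploy_prod, deploy_stage, hdr_changed, link_bin, lint_clean, publish_ok, rollback_ready, run_integ, run_unit, src_changed, tests_changed} — 16 facts.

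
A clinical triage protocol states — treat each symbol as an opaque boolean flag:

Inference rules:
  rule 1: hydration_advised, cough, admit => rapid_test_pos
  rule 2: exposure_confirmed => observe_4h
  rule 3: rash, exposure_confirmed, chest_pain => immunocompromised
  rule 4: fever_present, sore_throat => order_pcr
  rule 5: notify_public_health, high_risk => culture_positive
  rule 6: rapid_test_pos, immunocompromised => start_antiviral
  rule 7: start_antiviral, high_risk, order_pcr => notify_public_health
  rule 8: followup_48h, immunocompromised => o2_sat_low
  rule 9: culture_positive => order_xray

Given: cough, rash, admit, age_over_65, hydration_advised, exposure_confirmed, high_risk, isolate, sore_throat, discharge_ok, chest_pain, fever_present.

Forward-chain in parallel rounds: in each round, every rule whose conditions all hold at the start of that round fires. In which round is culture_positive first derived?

4

Round 1 — rule 1, rule 2, rule 3, rule 4, derive rapid_test_pos, observe_4h, immunocompromised, order_pcr.
Round 2 — rule 6, derive start_antiviral.
Round 3 — rule 7, derive notify_public_health.
Round 4 — rule 5, derive culture_positive.
culture_positive first appears in round 4.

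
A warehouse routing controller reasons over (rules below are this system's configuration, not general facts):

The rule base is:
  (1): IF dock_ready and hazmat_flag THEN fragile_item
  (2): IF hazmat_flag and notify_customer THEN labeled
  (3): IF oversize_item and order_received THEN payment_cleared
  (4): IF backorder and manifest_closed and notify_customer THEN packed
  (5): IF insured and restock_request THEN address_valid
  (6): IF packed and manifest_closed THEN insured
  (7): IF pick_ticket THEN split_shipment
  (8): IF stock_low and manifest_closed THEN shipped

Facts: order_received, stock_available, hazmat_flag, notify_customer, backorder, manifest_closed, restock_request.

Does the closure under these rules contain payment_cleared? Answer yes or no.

no

Round 1 fires (2), (4), giving labeled, packed.
Round 2 fires (6), giving insured.
Round 3 fires (5), giving address_valid.
Fixed point reached. payment_cleared is concluded only by (3); (3) needs oversize_item (never derived).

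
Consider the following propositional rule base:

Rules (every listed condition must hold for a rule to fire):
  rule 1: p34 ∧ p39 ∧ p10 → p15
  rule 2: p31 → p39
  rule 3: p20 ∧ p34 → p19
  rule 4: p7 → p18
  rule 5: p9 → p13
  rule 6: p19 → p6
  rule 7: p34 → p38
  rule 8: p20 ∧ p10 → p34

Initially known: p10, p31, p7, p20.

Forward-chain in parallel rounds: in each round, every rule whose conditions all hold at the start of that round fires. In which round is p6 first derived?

3

Round 1: rule 2 [p31 → p39]; rule 4 [p7 → p18]; rule 8 [p20 ∧ p10 → p34]. Adds p39, p18, p34.
Round 2: rule 1 [p34 ∧ p39 ∧ p10 → p15]; rule 3 [p20 ∧ p34 → p19]; rule 7 [p34 → p38]. Adds p15, p19, p38.
Round 3: rule 6 [p19 → p6]. Adds p6.
p6 first appears in round 3.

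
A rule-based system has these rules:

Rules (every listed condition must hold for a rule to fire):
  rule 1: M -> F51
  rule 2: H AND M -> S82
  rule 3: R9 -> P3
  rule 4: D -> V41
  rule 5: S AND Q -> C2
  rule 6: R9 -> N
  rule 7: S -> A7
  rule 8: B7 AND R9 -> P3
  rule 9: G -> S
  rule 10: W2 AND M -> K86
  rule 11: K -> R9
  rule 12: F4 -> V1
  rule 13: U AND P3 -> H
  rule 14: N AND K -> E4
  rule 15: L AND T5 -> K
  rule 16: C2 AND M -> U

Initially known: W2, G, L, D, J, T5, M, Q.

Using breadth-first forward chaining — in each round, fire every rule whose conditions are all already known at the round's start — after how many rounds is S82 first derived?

5

Round 1: rule 1 [M -> F51]; rule 4 [D -> V41]; rule 9 [G -> S]; rule 10 [W2 AND M -> K86]; rule 15 [L AND T5 -> K]. Adds F51, V41, S, K86, K.
Round 2: rule 5 [S AND Q -> C2]; rule 7 [S -> A7]; rule 11 [K -> R9]. Adds C2, A7, R9.
Round 3: rule 3 [R9 -> P3]; rule 6 [R9 -> N]; rule 16 [C2 AND M -> U]. Adds P3, N, U.
Round 4: rule 13 [U AND P3 -> H]; rule 14 [N AND K -> E4]. Adds H, E4.
Round 5: rule 2 [H AND M -> S82]. Adds S82.
S82 first appears in round 5.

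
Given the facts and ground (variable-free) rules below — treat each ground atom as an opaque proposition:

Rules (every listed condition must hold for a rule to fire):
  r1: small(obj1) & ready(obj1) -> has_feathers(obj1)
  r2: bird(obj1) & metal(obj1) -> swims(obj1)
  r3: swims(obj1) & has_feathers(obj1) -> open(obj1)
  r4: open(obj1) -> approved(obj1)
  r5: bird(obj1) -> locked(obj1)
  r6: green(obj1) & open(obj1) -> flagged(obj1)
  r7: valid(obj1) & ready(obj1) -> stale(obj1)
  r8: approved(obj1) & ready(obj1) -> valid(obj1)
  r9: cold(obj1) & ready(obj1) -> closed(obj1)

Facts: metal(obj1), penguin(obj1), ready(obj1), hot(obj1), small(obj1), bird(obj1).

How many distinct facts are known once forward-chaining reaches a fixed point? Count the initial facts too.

13

Round 1: r1 [small(obj1) & ready(obj1) -> has_feathers(obj1)]; r2 [bird(obj1) & metal(obj1) -> swims(obj1)]; r5 [bird(obj1) -> locked(obj1)]. New: has_feathers(obj1), swims(obj1), locked(obj1).
Round 2: r3 [swims(obj1) & has_feathers(obj1) -> open(obj1)]. New: open(obj1).
Round 3: r4 [open(obj1) -> approved(obj1)]. New: approved(obj1).
Round 4: r8 [approved(obj1) & ready(obj1) -> valid(obj1)]. New: valid(obj1).
Round 5: r7 [valid(obj1) & ready(obj1) -> stale(obj1)]. New: stale(obj1).
Closure: {approved(obj1), bird(obj1), has_feathers(obj1), hot(obj1), locked(obj1), metal(obj1), open(obj1), penguin(obj1), ready(obj1), small(obj1), stale(obj1), swims(obj1), valid(obj1)} — 13 facts.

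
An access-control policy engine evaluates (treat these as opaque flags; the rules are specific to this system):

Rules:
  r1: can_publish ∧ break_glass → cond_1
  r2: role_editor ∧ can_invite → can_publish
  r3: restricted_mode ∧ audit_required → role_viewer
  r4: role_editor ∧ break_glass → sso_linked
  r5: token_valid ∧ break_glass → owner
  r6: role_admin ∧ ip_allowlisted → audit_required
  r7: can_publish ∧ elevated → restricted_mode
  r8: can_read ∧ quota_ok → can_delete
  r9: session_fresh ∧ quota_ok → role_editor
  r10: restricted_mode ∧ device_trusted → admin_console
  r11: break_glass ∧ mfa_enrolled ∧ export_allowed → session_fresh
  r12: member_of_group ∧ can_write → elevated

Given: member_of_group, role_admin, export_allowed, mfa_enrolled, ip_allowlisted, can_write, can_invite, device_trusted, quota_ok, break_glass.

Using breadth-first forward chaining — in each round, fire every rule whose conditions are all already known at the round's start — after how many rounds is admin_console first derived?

Round 1: r6 [role_admin ∧ ip_allowlisted → audit_required]; r11 [break_glass ∧ mfa_enrolled ∧ export_allowed → session_fresh]; r12 [member_of_group ∧ can_write → elevated]. Adds audit_required, session_fresh, elevated.
Round 2: r9 [session_fresh ∧ quota_ok → role_editor]. Adds role_editor.
Round 3: r2 [role_editor ∧ can_invite → can_publish]; r4 [role_editor ∧ break_glass → sso_linked]. Adds can_publish, sso_linked.
Round 4: r1 [can_publish ∧ break_glass → cond_1]; r7 [can_publish ∧ elevated → restricted_mode]. Adds cond_1, restricted_mode.
Round 5: r3 [restricted_mode ∧ audit_required → role_viewer]; r10 [restricted_mode ∧ device_trusted → admin_console]. Adds role_viewer, admin_console.
admin_console first appears in round 5.

5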